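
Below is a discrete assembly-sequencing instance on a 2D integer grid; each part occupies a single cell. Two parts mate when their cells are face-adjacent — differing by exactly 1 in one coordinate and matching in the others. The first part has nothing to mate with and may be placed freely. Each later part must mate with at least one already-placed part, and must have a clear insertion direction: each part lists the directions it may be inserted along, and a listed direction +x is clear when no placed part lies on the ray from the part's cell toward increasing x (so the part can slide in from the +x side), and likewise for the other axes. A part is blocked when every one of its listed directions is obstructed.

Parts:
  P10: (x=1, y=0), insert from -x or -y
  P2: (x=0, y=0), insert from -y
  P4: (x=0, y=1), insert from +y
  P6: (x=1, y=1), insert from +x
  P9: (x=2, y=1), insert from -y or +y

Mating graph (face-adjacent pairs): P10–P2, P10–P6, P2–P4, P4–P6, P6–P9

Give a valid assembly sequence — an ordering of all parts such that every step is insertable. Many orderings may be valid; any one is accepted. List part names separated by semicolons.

1. P10@(1, 0) [-x clear] — {P10}
2. P6@(1, 1) [+x clear] — {P10, P6}
3. P9@(2, 1) [-y clear] — {P10, P6, P9}
4. P4@(0, 1) [+y clear] — {P10, P4, P6, P9}
5. P2@(0, 0) [-y clear] — {P10, P2, P4, P6, P9}

P10; P6; P9; P4; P2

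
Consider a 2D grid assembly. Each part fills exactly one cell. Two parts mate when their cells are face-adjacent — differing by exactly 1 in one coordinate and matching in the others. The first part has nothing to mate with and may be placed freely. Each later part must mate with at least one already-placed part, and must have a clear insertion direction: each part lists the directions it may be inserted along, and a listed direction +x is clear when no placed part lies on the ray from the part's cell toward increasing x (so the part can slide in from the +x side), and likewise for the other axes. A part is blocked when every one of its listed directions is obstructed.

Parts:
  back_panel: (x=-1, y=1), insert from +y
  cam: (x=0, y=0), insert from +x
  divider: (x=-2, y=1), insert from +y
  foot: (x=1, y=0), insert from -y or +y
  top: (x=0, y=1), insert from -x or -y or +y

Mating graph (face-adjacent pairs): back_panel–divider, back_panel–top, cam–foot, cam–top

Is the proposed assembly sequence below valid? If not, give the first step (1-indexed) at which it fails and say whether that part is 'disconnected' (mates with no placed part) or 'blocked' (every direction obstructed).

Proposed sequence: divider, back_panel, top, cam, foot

1. divider@(-2, 1) [+y clear] — {divider}
2. back_panel@(-1, 1) [+y clear] — {back_panel, divider}
3. top@(0, 1) [-y clear] — {back_panel, divider, top}
4. cam@(0, 0) [+x clear] — {back_panel, cam, divider, top}
5. foot@(1, 0) [-y clear] — {back_panel, cam, divider, foot, top}

Valid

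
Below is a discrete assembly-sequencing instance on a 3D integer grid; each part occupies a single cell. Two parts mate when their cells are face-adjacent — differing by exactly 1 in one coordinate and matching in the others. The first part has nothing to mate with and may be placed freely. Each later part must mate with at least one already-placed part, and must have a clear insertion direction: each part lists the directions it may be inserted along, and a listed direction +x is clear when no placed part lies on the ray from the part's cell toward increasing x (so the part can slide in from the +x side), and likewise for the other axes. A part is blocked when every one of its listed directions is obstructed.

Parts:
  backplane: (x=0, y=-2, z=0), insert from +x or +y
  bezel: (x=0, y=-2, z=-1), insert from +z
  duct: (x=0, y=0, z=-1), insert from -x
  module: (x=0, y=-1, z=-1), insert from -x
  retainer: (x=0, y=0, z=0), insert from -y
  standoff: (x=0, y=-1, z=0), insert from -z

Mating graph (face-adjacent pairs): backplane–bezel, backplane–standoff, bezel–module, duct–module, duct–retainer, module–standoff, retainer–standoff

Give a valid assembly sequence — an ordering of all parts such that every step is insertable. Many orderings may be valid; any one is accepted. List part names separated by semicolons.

retainer; duct; standoff; module; bezel; backplane

1. retainer@(0, 0, 0) [-y clear] — {retainer}
2. duct@(0, 0, -1) [-x clear] — {duct, retainer}
3. standoff@(0, -1, 0) [-z clear] — {duct, retainer, standoff}
4. module@(0, -1, -1) [-x clear] — {duct, module, retainer, standoff}
5. bezel@(0, -2, -1) [+z clear] — {bezel, duct, module, retainer, standoff}
6. backplane@(0, -2, 0) [+x clear] — {backplane, bezel, duct, module, retainer, standoff}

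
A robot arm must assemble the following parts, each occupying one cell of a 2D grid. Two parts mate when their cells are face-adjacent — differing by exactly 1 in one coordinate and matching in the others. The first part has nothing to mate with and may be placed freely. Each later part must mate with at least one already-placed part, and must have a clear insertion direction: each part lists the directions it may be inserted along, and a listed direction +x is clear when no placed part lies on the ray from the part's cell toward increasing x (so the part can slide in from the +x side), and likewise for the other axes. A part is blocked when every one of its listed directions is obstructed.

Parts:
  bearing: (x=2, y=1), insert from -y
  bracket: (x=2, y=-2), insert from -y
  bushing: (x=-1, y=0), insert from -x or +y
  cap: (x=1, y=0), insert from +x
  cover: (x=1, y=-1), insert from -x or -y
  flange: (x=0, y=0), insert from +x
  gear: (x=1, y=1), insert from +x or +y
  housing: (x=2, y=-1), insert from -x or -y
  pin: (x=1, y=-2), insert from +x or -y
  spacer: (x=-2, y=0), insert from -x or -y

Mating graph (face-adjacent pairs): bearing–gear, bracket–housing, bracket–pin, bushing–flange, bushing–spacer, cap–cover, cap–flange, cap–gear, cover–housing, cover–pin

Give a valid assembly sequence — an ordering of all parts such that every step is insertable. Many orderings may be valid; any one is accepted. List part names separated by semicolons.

1. spacer@(-2, 0) [-x clear] — {spacer}
2. bushing@(-1, 0) [+y clear] — {bushing, spacer}
3. flange@(0, 0) [+x clear] — {bushing, flange, spacer}
4. cap@(1, 0) [+x clear] — {bushing, cap, flange, spacer}
5. gear@(1, 1) [+x clear] — {bushing, cap, flange, gear, spacer}
6. cover@(1, -1) [-x clear] — {bushing, cap, cover, flange, gear, spacer}
7. bearing@(2, 1) [-y clear] — {bearing, bushing, cap, cover, flange, gear, spacer}
8. pin@(1, -2) [+x clear] — {bearing, bushing, cap, cover, flange, gear, pin, spacer}
9. housing@(2, -1) [-y clear] — {bearing, bushing, cap, cover, flange, gear, housing, pin, spacer}
10. bracket@(2, -2) [-y clear] — {bearing, bracket, bushing, cap, cover, flange, gear, housing, pin, spacer}

spacer; bushing; flange; cap; gear; cover; bearing; pin; housing; bracket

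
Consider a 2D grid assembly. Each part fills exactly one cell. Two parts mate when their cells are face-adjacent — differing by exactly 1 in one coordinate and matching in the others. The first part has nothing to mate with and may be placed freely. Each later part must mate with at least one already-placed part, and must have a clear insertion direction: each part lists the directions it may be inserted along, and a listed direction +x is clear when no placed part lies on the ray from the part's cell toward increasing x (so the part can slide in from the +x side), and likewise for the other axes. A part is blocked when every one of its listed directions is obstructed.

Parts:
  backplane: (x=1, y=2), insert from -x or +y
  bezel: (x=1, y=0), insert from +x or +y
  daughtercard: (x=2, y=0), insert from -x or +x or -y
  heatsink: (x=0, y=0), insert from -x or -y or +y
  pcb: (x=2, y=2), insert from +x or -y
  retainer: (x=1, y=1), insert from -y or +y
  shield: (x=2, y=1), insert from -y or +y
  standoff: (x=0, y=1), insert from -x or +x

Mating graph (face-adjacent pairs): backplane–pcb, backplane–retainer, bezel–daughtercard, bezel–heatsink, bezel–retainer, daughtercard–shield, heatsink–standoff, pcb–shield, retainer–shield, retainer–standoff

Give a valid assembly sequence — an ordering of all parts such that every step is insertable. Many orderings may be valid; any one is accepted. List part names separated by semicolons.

1. heatsink@(0, 0) [-x clear] — {heatsink}
2. standoff@(0, 1) [-x clear] — {heatsink, standoff}
3. retainer@(1, 1) [-y clear] — {heatsink, retainer, standoff}
4. shield@(2, 1) [-y clear] — {heatsink, retainer, shield, standoff}
5. pcb@(2, 2) [+x clear] — {heatsink, pcb, retainer, shield, standoff}
6. backplane@(1, 2) [-x clear] — {backplane, heatsink, pcb, retainer, shield, standoff}
7. bezel@(1, 0) [+x clear] — {backplane, bezel, heatsink, pcb, retainer, shield, standoff}
8. daughtercard@(2, 0) [+x clear] — {backplane, bezel, daughtercard, heatsink, pcb, retainer, shield, standoff}

heatsink; standoff; retainer; shield; pcb; backplane; bezel; daughtercard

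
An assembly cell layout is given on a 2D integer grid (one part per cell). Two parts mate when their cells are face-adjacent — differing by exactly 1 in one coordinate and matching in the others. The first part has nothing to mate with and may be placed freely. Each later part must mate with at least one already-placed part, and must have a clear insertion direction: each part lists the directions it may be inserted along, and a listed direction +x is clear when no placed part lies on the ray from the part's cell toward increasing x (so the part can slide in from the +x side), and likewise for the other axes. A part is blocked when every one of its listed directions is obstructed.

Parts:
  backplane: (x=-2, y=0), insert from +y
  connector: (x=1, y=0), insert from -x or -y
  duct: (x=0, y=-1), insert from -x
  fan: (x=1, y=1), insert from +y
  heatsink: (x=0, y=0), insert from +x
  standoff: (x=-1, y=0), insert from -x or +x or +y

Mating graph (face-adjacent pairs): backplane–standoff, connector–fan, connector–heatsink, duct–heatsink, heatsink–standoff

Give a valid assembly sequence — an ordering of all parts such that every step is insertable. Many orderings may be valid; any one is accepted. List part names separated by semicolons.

standoff; heatsink; connector; fan; backplane; duct

1. standoff@(-1, 0) [-x clear] — {standoff}
2. heatsink@(0, 0) [+x clear] — {heatsink, standoff}
3. connector@(1, 0) [-y clear] — {connector, heatsink, standoff}
4. fan@(1, 1) [+y clear] — {connector, fan, heatsink, standoff}
5. backplane@(-2, 0) [+y clear] — {backplane, connector, fan, heatsink, standoff}
6. duct@(0, -1) [-x clear] — {backplane, connector, duct, fan, heatsink, standoff}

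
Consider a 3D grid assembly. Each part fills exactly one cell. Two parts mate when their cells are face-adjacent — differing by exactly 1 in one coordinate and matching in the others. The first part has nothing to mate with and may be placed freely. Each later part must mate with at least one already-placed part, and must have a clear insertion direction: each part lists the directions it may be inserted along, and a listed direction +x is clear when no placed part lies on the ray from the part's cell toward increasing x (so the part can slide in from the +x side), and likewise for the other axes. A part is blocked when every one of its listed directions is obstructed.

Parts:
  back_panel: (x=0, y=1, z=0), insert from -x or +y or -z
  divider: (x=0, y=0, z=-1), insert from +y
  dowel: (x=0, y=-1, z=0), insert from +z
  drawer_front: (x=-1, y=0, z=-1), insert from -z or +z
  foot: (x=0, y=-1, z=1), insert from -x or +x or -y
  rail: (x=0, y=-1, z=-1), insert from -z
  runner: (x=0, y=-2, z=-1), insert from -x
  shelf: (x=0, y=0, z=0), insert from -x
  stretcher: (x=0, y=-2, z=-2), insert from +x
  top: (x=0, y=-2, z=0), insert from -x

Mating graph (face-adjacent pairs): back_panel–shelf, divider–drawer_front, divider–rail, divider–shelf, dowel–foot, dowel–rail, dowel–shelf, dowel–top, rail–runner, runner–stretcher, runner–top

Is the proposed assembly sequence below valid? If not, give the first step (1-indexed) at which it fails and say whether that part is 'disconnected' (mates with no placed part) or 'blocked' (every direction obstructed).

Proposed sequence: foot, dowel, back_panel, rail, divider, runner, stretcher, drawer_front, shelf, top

Invalid at step 2 (blocked)

1. foot@(0, -1, 1) [-x clear] — {foot}
2. dowel@(0, -1, 0) — +z all obstructed ⇒ blocked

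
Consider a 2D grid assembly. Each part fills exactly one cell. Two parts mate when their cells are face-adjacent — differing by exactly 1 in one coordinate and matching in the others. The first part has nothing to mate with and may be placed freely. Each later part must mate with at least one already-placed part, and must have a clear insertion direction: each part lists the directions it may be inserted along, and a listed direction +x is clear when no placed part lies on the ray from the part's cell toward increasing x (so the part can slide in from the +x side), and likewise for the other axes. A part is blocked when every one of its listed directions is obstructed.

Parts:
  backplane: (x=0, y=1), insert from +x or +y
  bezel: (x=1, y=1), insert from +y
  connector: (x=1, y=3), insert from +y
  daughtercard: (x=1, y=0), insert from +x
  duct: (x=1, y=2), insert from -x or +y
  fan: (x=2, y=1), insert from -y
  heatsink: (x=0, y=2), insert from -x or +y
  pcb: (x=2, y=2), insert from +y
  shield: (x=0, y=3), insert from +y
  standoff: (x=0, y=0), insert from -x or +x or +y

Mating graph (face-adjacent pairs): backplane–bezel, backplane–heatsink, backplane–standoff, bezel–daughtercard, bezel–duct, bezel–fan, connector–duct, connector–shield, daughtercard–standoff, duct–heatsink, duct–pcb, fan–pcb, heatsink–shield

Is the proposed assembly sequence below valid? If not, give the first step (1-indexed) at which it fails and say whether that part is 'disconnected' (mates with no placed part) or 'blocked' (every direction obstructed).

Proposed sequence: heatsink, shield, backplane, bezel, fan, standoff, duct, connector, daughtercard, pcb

Valid

1. heatsink@(0, 2) [-x clear] — {heatsink}
2. shield@(0, 3) [+y clear] — {heatsink, shield}
3. backplane@(0, 1) [+x clear] — {backplane, heatsink, shield}
4. bezel@(1, 1) [+y clear] — {backplane, bezel, heatsink, shield}
5. fan@(2, 1) [-y clear] — {backplane, bezel, fan, heatsink, shield}
6. standoff@(0, 0) [-x clear] — {backplane, bezel, fan, heatsink, shield, standoff}
7. duct@(1, 2) [+y clear] — {backplane, bezel, duct, fan, heatsink, shield, standoff}
8. connector@(1, 3) [+y clear] — {backplane, bezel, connector, duct, fan, heatsink, shield, standoff}
9. daughtercard@(1, 0) [+x clear] — {backplane, bezel, connector, daughtercard, duct, fan, heatsink, shield, standoff}
10. pcb@(2, 2) [+y clear] — {backplane, bezel, connector, daughtercard, duct, fan, heatsink, pcb, shield, standoff}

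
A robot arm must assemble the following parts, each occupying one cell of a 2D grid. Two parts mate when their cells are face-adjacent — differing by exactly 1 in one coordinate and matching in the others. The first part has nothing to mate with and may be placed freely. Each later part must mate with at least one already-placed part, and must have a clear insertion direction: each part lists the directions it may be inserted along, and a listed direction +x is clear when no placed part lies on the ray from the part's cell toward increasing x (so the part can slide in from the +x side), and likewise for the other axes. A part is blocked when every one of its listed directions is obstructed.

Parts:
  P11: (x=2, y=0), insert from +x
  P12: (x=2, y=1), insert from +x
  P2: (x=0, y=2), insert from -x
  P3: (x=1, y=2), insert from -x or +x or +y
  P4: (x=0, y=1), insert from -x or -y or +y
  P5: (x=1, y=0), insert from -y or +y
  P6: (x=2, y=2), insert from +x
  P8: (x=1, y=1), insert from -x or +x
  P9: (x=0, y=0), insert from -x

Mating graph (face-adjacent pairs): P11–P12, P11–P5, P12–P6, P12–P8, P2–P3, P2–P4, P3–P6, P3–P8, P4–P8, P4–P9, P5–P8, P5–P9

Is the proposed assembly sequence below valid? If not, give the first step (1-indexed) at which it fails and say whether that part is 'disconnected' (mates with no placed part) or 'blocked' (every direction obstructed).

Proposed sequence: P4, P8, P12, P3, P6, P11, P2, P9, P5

1. P4@(0, 1) [-x clear] — {P4}
2. P8@(1, 1) [+x clear] — {P4, P8}
3. P12@(2, 1) [+x clear] — {P12, P4, P8}
4. P3@(1, 2) [-x clear] — {P12, P3, P4, P8}
5. P6@(2, 2) [+x clear] — {P12, P3, P4, P6, P8}
6. P11@(2, 0) [+x clear] — {P11, P12, P3, P4, P6, P8}
7. P2@(0, 2) [-x clear] — {P11, P12, P2, P3, P4, P6, P8}
8. P9@(0, 0) [-x clear] — {P11, P12, P2, P3, P4, P6, P8, P9}
9. P5@(1, 0) [-y clear] — {P11, P12, P2, P3, P4, P5, P6, P8, P9}

Valid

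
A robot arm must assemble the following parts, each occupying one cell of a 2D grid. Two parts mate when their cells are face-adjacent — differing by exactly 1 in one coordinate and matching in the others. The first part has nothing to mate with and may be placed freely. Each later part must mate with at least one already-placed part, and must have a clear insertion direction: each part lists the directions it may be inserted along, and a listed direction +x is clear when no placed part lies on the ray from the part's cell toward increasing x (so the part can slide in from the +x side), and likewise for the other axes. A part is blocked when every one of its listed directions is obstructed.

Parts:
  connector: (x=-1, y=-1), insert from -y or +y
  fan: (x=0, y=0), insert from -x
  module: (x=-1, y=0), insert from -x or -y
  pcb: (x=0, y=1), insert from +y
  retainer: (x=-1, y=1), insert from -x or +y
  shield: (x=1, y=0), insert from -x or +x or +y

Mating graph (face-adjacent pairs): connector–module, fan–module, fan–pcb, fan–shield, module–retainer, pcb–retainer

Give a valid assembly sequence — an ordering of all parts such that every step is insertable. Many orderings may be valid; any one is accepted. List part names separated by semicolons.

fan; shield; pcb; retainer; module; connector

1. fan@(0, 0) [-x clear] — {fan}
2. shield@(1, 0) [+x clear] — {fan, shield}
3. pcb@(0, 1) [+y clear] — {fan, pcb, shield}
4. retainer@(-1, 1) [-x clear] — {fan, pcb, retainer, shield}
5. module@(-1, 0) [-x clear] — {fan, module, pcb, retainer, shield}
6. connector@(-1, -1) [-y clear] — {connector, fan, module, pcb, retainer, shield}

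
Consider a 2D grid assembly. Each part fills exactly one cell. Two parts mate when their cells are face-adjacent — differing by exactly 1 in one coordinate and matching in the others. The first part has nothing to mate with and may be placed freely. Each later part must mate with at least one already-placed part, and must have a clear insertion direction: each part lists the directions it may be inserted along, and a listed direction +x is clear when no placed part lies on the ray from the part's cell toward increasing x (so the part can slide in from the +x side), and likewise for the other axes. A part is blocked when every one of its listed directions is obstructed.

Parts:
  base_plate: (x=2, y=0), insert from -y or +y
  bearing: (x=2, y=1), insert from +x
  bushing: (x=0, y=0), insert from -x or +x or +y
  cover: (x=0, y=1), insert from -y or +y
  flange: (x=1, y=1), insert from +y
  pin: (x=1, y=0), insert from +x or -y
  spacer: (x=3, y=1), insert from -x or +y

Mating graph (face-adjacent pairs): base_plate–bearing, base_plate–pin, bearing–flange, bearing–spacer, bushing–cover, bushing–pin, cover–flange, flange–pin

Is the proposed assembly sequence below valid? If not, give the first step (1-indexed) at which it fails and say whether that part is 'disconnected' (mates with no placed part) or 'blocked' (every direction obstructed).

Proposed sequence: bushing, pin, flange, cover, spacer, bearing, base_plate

Invalid at step 5 (disconnected)

1. bushing@(0, 0) [-x clear] — {bushing}
2. pin@(1, 0) [+x clear] — {bushing, pin}
3. flange@(1, 1) [+y clear] — {bushing, flange, pin}
4. cover@(0, 1) [+y clear] — {bushing, cover, flange, pin}
5. spacer@(3, 1) — no placed neighbour ⇒ disconnected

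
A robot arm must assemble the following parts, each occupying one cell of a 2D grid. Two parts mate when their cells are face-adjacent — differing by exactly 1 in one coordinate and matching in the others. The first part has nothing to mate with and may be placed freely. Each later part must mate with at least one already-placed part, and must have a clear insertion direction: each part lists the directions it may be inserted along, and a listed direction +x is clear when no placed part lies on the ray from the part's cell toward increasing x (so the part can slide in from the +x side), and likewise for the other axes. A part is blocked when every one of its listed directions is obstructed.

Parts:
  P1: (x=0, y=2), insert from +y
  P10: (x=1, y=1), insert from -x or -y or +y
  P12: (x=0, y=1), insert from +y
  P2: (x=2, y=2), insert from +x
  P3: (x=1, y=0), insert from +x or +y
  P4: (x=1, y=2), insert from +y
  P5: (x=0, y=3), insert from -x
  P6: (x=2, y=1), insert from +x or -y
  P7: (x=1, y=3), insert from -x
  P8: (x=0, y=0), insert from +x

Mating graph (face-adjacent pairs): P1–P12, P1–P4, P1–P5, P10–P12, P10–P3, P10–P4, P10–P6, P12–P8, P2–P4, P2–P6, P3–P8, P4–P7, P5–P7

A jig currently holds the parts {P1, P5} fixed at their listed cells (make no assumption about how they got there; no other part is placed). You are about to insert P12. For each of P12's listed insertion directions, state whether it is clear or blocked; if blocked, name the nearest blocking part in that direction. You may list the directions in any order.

+y: nearest on ray is P1@(0, 2) ⇒ blocked

+y: blocked by P1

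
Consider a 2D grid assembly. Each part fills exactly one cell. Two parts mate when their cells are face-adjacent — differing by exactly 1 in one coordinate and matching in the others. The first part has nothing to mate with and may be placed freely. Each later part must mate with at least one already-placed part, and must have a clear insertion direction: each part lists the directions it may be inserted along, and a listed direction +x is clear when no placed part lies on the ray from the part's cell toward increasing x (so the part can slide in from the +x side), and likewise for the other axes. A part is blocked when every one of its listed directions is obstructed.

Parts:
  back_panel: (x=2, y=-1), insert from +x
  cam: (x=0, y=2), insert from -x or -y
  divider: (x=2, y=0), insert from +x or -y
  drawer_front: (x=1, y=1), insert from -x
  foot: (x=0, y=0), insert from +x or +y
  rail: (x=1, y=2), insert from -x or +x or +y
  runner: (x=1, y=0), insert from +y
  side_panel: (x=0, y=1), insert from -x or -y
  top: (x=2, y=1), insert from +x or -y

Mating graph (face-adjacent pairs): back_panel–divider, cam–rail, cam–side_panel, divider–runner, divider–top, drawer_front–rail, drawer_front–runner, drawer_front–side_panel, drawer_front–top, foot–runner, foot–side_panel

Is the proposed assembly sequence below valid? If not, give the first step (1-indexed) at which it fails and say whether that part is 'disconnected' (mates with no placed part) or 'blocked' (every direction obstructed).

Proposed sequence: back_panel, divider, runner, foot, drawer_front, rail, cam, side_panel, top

1. back_panel@(2, -1) [+x clear] — {back_panel}
2. divider@(2, 0) [+x clear] — {back_panel, divider}
3. runner@(1, 0) [+y clear] — {back_panel, divider, runner}
4. foot@(0, 0) [+y clear] — {back_panel, divider, foot, runner}
5. drawer_front@(1, 1) [-x clear] — {back_panel, divider, drawer_front, foot, runner}
6. rail@(1, 2) [-x clear] — {back_panel, divider, drawer_front, foot, rail, runner}
7. cam@(0, 2) [-x clear] — {back_panel, cam, divider, drawer_front, foot, rail, runner}
8. side_panel@(0, 1) [-x clear] — {back_panel, cam, divider, drawer_front, foot, rail, runner, side_panel}
9. top@(2, 1) [+x clear] — {back_panel, cam, divider, drawer_front, foot, rail, runner, side_panel, top}

Valid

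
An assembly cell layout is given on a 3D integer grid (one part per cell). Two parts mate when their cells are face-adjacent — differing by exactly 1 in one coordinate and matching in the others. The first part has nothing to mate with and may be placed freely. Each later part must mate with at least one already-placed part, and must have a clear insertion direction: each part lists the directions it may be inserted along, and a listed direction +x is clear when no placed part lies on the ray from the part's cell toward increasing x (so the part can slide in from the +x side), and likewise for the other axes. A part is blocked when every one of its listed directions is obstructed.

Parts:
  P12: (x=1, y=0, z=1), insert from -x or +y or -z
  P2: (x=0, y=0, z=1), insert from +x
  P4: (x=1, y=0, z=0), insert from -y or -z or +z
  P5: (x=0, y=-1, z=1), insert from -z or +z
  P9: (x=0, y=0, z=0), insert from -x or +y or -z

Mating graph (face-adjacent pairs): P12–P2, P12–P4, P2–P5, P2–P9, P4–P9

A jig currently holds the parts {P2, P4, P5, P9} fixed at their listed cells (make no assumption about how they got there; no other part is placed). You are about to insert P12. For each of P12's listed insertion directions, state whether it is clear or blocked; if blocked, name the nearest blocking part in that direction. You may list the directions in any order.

+y: clear; -x: blocked by P2; -z: blocked by P4

-x: nearest on ray is P2@(0, 0, 1) ⇒ blocked
+y: ray from P12(1, 0, 1) has no placed part ⇒ clear
-z: nearest on ray is P4@(1, 0, 0) ⇒ blocked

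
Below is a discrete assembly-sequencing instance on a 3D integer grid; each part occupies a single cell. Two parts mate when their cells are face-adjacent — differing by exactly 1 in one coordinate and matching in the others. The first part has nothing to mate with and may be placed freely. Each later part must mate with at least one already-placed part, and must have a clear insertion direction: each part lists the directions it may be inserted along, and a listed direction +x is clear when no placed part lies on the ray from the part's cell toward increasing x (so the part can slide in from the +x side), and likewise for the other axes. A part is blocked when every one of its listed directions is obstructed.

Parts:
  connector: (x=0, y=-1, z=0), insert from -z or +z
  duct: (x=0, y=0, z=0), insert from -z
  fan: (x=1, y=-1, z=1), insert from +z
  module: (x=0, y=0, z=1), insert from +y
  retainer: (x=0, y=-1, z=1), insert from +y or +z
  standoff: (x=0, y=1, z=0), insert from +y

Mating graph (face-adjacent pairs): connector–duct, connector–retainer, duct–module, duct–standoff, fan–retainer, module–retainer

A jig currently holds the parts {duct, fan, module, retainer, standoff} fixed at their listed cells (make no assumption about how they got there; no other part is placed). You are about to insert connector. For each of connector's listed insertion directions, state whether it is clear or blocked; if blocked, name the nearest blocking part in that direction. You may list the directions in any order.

+z: blocked by retainer; -z: clear

-z: ray from connector(0, -1, 0) has no placed part ⇒ clear
+z: nearest on ray is retainer@(0, -1, 1) ⇒ blocked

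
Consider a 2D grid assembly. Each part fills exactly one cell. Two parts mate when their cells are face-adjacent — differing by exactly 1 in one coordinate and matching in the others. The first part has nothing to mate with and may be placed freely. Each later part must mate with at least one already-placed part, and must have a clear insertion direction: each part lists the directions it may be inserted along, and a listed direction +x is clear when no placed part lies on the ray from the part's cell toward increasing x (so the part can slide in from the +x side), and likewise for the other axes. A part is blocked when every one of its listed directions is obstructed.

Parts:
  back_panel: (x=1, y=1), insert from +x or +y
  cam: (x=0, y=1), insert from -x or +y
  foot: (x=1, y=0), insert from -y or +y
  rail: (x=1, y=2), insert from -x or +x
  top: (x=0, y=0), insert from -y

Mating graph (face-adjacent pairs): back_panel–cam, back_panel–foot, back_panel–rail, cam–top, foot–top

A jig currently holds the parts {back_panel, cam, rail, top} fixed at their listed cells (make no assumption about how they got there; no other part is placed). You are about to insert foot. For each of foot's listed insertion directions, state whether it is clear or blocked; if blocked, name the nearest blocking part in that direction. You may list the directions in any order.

-y: ray from foot(1, 0) has no placed part ⇒ clear
+y: nearest on ray is back_panel@(1, 1) ⇒ blocked

+y: blocked by back_panel; -y: clear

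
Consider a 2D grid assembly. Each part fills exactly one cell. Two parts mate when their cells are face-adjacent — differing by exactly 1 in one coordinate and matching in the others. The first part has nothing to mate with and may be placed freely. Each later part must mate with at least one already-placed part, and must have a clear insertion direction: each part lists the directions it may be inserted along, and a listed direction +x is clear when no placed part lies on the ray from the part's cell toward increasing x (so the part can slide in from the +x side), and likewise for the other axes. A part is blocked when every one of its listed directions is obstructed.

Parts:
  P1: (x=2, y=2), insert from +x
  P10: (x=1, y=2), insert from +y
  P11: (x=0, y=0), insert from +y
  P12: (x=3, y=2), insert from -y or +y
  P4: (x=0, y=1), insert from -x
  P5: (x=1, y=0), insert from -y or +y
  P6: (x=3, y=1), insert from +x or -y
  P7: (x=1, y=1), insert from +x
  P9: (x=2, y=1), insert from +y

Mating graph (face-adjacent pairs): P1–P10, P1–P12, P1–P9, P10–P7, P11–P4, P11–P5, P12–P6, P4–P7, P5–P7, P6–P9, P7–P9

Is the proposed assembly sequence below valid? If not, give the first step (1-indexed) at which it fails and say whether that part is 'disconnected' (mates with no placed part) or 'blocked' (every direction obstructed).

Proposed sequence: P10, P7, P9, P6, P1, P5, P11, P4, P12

1. P10@(1, 2) [+y clear] — {P10}
2. P7@(1, 1) [+x clear] — {P10, P7}
3. P9@(2, 1) [+y clear] — {P10, P7, P9}
4. P6@(3, 1) [+x clear] — {P10, P6, P7, P9}
5. P1@(2, 2) [+x clear] — {P1, P10, P6, P7, P9}
6. P5@(1, 0) [-y clear] — {P1, P10, P5, P6, P7, P9}
7. P11@(0, 0) [+y clear] — {P1, P10, P11, P5, P6, P7, P9}
8. P4@(0, 1) [-x clear] — {P1, P10, P11, P4, P5, P6, P7, P9}
9. P12@(3, 2) [+y clear] — {P1, P10, P11, P12, P4, P5, P6, P7, P9}

Valid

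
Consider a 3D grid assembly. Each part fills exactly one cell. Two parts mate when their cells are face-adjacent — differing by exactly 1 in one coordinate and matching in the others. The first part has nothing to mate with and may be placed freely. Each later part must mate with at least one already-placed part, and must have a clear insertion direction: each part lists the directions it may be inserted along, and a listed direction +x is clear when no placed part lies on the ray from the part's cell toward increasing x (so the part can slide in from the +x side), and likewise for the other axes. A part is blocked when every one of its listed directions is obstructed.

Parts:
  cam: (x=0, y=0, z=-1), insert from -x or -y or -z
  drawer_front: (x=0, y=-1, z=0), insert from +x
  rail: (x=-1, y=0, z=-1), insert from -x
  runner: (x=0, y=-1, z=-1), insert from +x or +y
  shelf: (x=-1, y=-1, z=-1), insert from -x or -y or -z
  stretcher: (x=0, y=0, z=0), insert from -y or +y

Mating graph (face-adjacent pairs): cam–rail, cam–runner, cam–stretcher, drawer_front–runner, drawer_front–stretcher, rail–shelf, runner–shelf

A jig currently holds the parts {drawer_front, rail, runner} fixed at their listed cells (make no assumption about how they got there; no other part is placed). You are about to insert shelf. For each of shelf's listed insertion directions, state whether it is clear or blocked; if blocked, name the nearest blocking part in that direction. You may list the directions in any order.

-x: ray from shelf(-1, -1, -1) has no placed part ⇒ clear
-y: ray from shelf(-1, -1, -1) has no placed part ⇒ clear
-z: ray from shelf(-1, -1, -1) has no placed part ⇒ clear

-x: clear; -y: clear; -z: clear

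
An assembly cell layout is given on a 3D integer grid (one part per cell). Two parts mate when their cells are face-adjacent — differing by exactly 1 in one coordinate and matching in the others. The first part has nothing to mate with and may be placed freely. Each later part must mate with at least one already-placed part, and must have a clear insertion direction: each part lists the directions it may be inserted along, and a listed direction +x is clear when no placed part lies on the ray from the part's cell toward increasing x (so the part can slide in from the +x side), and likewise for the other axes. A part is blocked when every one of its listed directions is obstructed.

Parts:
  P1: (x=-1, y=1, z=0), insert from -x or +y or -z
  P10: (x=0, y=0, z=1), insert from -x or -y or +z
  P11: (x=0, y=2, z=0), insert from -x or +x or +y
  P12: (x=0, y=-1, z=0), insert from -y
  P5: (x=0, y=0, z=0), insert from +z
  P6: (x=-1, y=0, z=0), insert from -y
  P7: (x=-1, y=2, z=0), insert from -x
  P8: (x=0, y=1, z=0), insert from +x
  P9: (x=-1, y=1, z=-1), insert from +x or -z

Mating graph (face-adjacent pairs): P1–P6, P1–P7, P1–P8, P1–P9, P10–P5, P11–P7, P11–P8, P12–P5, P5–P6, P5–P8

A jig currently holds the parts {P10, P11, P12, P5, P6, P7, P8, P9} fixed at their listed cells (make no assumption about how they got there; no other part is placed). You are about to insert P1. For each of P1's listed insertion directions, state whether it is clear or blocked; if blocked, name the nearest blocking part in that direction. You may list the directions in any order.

+y: blocked by P7; -x: clear; -z: blocked by P9

-x: ray from P1(-1, 1, 0) has no placed part ⇒ clear
+y: nearest on ray is P7@(-1, 2, 0) ⇒ blocked
-z: nearest on ray is P9@(-1, 1, -1) ⇒ blocked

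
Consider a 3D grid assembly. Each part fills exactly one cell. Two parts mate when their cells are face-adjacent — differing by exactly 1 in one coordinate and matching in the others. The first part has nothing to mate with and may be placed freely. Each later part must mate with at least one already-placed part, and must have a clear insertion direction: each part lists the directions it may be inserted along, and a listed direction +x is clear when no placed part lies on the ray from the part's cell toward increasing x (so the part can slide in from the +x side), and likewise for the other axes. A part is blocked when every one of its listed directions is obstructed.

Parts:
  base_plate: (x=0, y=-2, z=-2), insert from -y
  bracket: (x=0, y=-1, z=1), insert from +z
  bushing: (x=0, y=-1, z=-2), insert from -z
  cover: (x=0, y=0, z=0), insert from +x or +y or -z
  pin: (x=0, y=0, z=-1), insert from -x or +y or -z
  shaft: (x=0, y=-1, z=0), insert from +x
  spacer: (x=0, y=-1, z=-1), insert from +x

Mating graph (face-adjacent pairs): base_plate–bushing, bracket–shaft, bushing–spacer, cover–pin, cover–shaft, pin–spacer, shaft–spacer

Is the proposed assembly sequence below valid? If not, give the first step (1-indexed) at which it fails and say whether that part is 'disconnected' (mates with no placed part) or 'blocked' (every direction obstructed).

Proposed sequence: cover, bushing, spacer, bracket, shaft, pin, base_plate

Invalid at step 2 (disconnected)

1. cover@(0, 0, 0) [+x clear] — {cover}
2. bushing@(0, -1, -2) — no placed neighbour ⇒ disconnected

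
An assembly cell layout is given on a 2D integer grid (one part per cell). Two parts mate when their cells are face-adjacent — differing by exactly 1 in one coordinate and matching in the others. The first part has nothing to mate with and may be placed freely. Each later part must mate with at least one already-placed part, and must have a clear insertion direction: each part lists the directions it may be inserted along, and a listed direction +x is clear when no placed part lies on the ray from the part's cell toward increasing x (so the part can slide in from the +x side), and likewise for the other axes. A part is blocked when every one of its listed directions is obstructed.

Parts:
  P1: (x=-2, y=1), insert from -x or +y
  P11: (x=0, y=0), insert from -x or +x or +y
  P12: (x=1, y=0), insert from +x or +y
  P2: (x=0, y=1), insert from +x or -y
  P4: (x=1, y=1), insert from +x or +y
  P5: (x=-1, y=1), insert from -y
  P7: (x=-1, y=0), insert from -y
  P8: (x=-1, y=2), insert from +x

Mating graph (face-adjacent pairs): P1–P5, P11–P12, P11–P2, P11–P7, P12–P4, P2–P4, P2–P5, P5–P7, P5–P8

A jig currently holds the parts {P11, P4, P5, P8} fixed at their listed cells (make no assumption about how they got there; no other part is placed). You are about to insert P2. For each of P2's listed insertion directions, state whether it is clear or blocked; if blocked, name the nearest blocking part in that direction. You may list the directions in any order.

+x: nearest on ray is P4@(1, 1) ⇒ blocked
-y: nearest on ray is P11@(0, 0) ⇒ blocked

+x: blocked by P4; -y: blocked by P11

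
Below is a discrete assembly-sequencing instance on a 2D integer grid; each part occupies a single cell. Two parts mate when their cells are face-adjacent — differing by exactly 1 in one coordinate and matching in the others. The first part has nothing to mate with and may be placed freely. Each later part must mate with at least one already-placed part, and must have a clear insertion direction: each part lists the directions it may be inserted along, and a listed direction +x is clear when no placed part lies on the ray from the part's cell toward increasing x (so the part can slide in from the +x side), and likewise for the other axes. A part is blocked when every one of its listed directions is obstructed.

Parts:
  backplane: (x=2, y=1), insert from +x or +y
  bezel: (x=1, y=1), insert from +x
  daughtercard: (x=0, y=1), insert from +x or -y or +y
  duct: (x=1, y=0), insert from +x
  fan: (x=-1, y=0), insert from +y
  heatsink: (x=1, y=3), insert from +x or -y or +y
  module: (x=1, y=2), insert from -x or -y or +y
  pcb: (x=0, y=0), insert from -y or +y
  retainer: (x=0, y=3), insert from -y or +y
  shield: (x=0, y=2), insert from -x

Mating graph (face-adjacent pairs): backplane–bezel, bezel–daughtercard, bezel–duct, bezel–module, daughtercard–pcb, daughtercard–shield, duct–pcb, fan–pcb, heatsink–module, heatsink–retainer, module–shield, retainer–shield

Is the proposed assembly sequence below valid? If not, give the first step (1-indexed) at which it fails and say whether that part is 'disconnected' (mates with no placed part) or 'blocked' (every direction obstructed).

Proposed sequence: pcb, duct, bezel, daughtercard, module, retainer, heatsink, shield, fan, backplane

Invalid at step 6 (disconnected)

1. pcb@(0, 0) [-y clear] — {pcb}
2. duct@(1, 0) [+x clear] — {duct, pcb}
3. bezel@(1, 1) [+x clear] — {bezel, duct, pcb}
4. daughtercard@(0, 1) [+y clear] — {bezel, daughtercard, duct, pcb}
5. module@(1, 2) [-x clear] — {bezel, daughtercard, duct, module, pcb}
6. retainer@(0, 3) — no placed neighbour ⇒ disconnected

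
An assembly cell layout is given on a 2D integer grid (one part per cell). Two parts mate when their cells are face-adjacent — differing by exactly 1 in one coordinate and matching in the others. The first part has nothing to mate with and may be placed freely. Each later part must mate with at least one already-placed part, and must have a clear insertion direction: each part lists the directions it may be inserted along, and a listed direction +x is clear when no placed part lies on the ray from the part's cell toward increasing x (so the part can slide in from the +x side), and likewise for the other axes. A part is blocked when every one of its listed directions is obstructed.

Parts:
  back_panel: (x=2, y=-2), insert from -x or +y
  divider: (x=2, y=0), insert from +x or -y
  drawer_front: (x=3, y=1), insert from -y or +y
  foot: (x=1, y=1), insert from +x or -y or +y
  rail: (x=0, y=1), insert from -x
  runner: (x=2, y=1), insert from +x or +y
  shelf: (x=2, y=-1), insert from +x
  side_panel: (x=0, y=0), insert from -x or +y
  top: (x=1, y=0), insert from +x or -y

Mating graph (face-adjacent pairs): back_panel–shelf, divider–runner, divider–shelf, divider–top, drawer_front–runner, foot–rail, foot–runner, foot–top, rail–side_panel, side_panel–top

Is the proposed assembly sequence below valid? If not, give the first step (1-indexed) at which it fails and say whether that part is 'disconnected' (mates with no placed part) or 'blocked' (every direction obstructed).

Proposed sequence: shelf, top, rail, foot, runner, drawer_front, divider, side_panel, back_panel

Invalid at step 2 (disconnected)

1. shelf@(2, -1) [+x clear] — {shelf}
2. top@(1, 0) — no placed neighbour ⇒ disconnected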